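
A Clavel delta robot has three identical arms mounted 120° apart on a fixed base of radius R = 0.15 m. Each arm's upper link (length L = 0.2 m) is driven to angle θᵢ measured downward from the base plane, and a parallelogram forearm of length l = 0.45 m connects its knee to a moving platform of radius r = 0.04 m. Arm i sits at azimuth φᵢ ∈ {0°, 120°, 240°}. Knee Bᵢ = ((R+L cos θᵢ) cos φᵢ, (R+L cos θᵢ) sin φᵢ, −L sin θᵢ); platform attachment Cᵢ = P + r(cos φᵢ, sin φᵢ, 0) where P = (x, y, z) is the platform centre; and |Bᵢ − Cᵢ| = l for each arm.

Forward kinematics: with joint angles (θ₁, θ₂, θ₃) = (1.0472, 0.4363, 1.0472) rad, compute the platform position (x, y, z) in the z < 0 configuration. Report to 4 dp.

arm 1 at φ=0.0°: e+L cos θ1 = 0.2100;  O1 = (0.2100, 0.0000, -0.1732)
arm 2 at φ=120.0°: e+L cos θ2 = 0.2913;  O2 = (-0.1456, 0.2522, -0.0845)
arm 3 at φ=240.0°: e+L cos θ3 = 0.2100;  O3 = (-0.1050, -0.1819, -0.1732)
subtract pairs → two planes through P
plane₁₂: -0.7113x+0.5045y+0.1774z = 0.0179
Cramer: x(z) = -0.0113+0.1119z;  y(z) = 0.0195-0.1938z
into |P−O₁|² = l²: 1.0501z² + 0.2893z + -0.1232 = 0;  Δ = 0.6010;  z = -0.5069 or 0.2314 → z<0 root = -0.5069
x = -0.0680, y = 0.1178

(-0.0680, 0.1178, -0.5069)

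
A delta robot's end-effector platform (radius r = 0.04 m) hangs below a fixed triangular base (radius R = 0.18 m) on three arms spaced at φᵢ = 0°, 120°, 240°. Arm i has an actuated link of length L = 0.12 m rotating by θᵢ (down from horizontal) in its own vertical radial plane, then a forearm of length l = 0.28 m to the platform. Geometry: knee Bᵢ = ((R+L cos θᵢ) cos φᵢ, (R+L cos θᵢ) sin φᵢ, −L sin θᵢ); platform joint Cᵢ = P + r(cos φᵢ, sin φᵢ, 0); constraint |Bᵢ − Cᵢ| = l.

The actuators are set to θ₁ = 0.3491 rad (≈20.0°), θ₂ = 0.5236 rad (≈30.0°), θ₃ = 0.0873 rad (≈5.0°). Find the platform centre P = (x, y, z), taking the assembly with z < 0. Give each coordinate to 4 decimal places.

arm 1 at φ=0.0°: (R−r)+L cos θ1 = 0.2528;  S1 = (0.2528, 0.0000, -0.0410)
arm 2 at φ=120.0°: (R−r)+L cos θ2 = 0.2439;  S2 = (-0.1220, 0.2112, -0.0600)
arm 3 at φ=240.0°: (R−r)+L cos θ3 = 0.2595;  S3 = (-0.1298, -0.2248, -0.0105)
eliminate P² terms by subtracting sphere 1 from 2 and 3
plane₁₂: -0.7494x+0.4225y+-0.0379z = -0.0025
Cramer: x(z) = 0.0005+0.0133z;  y(z) = -0.0050+0.1134z
sphere 1 gives Az²+Bz+C=0 with A=1.0130, B=0.0742, C=-0.0130;  B²−4AC=0.0583;  roots -0.1559, 0.0826;  negative root z = -0.1559
x = -0.0016, y = -0.0227

(-0.0016, -0.0227, -0.1559)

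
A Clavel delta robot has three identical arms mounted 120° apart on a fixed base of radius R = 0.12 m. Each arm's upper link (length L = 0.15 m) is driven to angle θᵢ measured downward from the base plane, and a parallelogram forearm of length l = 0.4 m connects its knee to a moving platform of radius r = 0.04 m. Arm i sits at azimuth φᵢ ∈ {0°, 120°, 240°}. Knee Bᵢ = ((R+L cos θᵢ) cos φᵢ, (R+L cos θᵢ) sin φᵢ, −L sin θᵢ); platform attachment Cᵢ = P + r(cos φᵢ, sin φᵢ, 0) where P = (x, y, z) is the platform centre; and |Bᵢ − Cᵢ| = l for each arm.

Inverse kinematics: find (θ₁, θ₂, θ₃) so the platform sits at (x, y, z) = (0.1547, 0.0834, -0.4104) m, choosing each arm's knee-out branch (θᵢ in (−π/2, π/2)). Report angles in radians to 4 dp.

rotate P by −φ1: (0.1547, 0.0834, -0.4104)
  A cos θ + B sin θ = C:  -0.0747·cos θ + -0.4104·sin θ = -0.1449
  θ1 = atan2(B,A) + arccos(C/0.4171) = 0.1747
φ2=120.0° → target in arm frame (-0.0051, -0.1757)
  e−x'=0.0851;  (l²−L²−(e−x')²−y'²−z²)/2L = -0.2301
  √(A²+B²)=0.4191;  θ2 = -1.3663+2.1520 ≈ 0.7857
arm 3 (φ=240.0°): x'=-0.1496, y'=0.0923
  A=0.2296, B=-0.4104, C=(l²−L²−A²−y'²−z²)/(2L)=-0.3072
  θ3 = atan2(B,A) + arccos(C/0.4702) = 1.2218

θ₁ = 0.1747, θ₂ = 0.7857, θ₃ = 1.2218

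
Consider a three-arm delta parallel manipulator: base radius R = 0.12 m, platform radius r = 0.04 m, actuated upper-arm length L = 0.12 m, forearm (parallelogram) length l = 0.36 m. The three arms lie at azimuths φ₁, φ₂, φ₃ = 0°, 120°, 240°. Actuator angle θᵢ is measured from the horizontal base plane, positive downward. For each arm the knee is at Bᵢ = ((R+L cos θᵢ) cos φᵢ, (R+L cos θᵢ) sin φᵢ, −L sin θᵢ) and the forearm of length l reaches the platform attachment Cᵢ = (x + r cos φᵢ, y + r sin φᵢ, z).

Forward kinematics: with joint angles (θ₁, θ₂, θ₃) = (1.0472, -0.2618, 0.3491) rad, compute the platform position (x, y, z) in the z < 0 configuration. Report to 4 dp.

φ1=0.0°: virtual centre (0.1400, 0.0000, -0.1039), radius l
φ2=120.0°: virtual centre (-0.0980, 0.1697, 0.0311), radius l
φ3=240.0°: virtual centre (-0.0964, -0.1669, -0.0410), radius l
|O₂|²−|O₁|² = 0.0089;  |O₃|²−|O₁|² = 0.0084
[-0.4759 0.3393 0.2700]·P = 0.0089;  [-0.4728 -0.3339 0.1258]·P = 0.0084
det = 0.3193;  x = -0.0183+0.4159z,  y = 0.0007+-0.2123z
sphere 1 gives Az²+Bz+C=0 with A=1.2180, B=0.0759, C=-0.0937;  B²−4AC=0.4624;  roots -0.3103, 0.2480;  negative root z = -0.3103
x = -0.1474, y = 0.0665

(-0.1474, 0.0665, -0.3103)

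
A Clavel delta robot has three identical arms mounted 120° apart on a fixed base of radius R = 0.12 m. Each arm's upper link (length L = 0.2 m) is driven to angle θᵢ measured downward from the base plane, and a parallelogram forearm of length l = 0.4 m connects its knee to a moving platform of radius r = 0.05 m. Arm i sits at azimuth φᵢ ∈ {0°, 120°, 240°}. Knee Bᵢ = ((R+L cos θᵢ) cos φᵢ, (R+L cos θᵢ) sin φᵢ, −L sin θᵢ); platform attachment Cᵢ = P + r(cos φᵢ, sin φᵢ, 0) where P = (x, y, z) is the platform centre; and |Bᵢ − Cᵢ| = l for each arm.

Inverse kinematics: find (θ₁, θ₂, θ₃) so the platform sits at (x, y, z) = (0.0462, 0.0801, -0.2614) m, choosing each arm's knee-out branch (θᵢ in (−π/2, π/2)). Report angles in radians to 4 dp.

θ₁ = -0.3489, θ₂ = -0.3492, θ₃ = 0.3493

arm 1 (φ=0.0°): x'=0.0462, y'=0.0801
  A cos θ + B sin θ = C:  0.0238·cos θ + -0.2614·sin θ = 0.1117
  √(A²+B²)=0.2625;  θ1 = -1.4800+1.1311 ≈ -0.3489
arm 2 (φ=120.0°): x'=0.0463, y'=-0.0801
  A cos θ + B sin θ = C:  0.0237·cos θ + -0.2614·sin θ = 0.1117
  γ=atan2(-0.2614,0.0237)=-1.4803;  ψ=arccos(0.4257)=1.1310;  θ2=γ+ψ≈-0.3492
φ3=240.0° → target in arm frame (-0.0925, 0.0000)
  e−x'=0.1625;  (l²−L²−(e−x')²−y'²−z²)/2L = 0.0632
  θ3 = atan2(B,A) + arccos(C/0.3078) = 0.3493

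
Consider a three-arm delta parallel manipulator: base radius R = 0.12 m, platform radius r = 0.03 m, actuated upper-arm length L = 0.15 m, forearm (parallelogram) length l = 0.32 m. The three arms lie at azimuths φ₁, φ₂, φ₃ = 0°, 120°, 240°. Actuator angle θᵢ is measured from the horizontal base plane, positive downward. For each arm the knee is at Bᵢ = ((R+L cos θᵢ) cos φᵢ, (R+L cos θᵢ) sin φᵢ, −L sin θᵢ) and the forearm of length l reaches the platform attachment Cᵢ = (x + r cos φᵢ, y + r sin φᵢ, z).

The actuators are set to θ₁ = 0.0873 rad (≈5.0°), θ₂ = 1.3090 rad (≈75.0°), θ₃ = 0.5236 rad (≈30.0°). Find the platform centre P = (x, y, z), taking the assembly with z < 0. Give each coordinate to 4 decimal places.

(0.1164, -0.1111, -0.2868)

arm 1 at φ=0.0°: ρ1 = 0.2394;  O1 = (0.2394, 0.0000, -0.0131)
φ2=120.0°: virtual centre (-0.0644, 0.1116, -0.1449), radius l
φ3=240.0°: virtual centre (-0.1100, -0.1904, -0.0750), radius l
subtract pairs → two planes through P
plane₁₂: -0.6077x+0.2231y+-0.2636z = -0.0199
det = 0.3874;  x = 0.0216+-0.3305z,  y = -0.0304+0.2813z
sphere 1 gives Az²+Bz+C=0 with A=1.1884, B=0.1531, C=-0.0539;  B²−4AC=0.2794;  roots -0.2868, 0.1580;  negative root z = -0.2868
x = 0.1164, y = -0.1111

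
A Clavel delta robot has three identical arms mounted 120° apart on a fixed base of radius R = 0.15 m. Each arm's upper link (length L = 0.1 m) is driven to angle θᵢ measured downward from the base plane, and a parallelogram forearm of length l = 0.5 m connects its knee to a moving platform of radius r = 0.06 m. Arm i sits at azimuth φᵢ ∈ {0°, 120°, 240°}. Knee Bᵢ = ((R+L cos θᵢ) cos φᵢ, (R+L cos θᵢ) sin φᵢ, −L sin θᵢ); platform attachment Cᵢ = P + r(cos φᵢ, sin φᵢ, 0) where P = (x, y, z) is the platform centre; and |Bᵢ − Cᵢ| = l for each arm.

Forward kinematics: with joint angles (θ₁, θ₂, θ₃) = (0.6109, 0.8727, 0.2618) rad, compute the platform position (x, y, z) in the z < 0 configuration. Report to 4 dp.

(-0.0064, -0.0978, -0.5141)

φ1=0.0°: virtual centre (0.1719, 0.0000, -0.0574), radius l
S2 = (0.1543·cos120.0°, 0.1543·sin120.0°, -0.0766) = (-0.0771, 0.1336, -0.0766)
φ3=240.0°: virtual centre (-0.0933, -0.1616, -0.0259), radius l
|S₂|²−|S₁|² = -0.0032;  |S₃|²−|S₁|² = 0.0026
linear system: -0.4981x+0.2672y = -0.0032−-0.0385z; -0.5304x+-0.3232y = 0.0026−0.0630z
det = 0.3027;  x = 0.0011+0.0145z,  y = -0.0099+0.1710z
into |P−S₁|² = l²: 1.0295z² + 0.1064z + -0.2174 = 0;  Δ = 0.9066;  z = -0.5141 or 0.4108 → z<0 root = -0.5141
x = -0.0064, y = -0.0978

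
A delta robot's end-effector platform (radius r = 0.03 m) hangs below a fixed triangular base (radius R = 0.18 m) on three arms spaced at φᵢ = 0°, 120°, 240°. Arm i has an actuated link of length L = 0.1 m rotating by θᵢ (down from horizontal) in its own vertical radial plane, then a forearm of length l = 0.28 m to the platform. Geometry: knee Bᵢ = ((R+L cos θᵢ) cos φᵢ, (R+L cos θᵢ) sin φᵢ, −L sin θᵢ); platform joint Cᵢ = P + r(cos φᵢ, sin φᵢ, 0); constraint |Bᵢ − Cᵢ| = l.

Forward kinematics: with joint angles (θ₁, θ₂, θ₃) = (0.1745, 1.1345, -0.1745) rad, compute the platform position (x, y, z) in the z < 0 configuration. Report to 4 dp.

(0.0259, -0.0724, -0.1710)

φ1=0.0°: virtual centre (0.2485, 0.0000, -0.0174), radius l
centre 2 = (0.1923·cos120.0°, 0.1923·sin120.0°, -0.0906) = (-0.0961, 0.1665, -0.0906)
φ3=240.0°: virtual centre (-0.1242, -0.2152, 0.0174), radius l
eliminate P² terms by subtracting sphere 1 from 2 and 3
linear system: -0.6892x+0.3330y = -0.0169−-0.1465z; -0.7454x+-0.4304y = 0.0000−0.0694z
Cramer: x(z) = 0.0133-0.0733z;  y(z) = -0.0231+0.2883z
quadratic in z: (1.0885)z²+(0.0559)z+(-0.0223)=0, √Δ=0.3163 → z ∈ {-0.1710, 0.1196}; z = -0.1710 (taking z<0)
x = 0.0259, y = -0.0724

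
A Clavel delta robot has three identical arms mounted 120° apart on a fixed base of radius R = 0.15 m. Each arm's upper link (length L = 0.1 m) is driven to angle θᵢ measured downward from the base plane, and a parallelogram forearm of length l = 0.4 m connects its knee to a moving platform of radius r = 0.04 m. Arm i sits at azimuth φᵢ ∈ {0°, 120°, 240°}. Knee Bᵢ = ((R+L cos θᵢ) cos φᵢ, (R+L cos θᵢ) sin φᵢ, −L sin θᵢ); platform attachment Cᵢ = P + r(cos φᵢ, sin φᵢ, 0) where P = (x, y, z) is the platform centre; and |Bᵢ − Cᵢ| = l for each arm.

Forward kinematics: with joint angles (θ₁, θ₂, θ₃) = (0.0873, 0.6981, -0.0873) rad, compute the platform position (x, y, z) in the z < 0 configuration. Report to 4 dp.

(0.0288, -0.0840, -0.3555)

S1 = (0.2096·cos0.0°, 0.2096·sin0.0°, -0.0087) = (0.2096, 0.0000, -0.0087)
φ2=120.0°: virtual centre (-0.0933, 0.1616, -0.0643), radius l
S3 = (0.2096·cos240.0°, 0.2096·sin240.0°, 0.0087) = (-0.1048, -0.1815, 0.0087)
|S₂|²−|S₁|² = -0.0051;  |S₃|²−|S₁|² = 0.0000
linear system: -0.6058x+0.3232y = -0.0051−-0.1111z; -0.6289x+-0.3631y = 0.0000−0.0349z
det = 0.4232;  x = 0.0043+-0.0687z,  y = -0.0075+0.2150z
into |P−S₁|² = l²: 1.0510z² + 0.0424z + -0.1177 = 0;  Δ = 0.4967;  z = -0.3555 or 0.3151 → z<0 root = -0.3555
x = 0.0288, y = -0.0840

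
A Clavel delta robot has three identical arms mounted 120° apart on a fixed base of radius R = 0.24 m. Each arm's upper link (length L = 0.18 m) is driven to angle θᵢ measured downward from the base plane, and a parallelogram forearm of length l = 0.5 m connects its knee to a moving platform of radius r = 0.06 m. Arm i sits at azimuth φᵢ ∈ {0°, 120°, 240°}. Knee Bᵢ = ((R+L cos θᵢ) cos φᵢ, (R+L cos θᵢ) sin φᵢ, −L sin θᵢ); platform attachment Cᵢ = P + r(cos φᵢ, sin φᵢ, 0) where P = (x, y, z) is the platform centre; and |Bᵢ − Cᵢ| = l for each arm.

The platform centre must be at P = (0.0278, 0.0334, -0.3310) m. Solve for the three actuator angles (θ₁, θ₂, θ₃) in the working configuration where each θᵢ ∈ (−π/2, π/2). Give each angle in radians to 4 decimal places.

φ1=0.0° → target in arm frame (0.0278, 0.0334)
  A=0.1522, B=-0.3310, C=(l²−L²−A²−y'²−z²)/(2L)=0.2327
  √(A²+B²)=0.3643;  θ1 = -1.1398+0.8781 ≈ -0.2617
φ2=120.0° → target in arm frame (0.0150, -0.0408)
  A cos θ + B sin θ = C:  0.1650·cos θ + -0.3310·sin θ = 0.2199
  √(A²+B²)=0.3698;  θ2 = -1.1084+0.9341 ≈ -0.1743
rotate P by −φ3: (-0.0428, 0.0074, -0.3310)
  e−x'=0.2228;  (l²−L²−(e−x')²−y'²−z²)/2L = 0.1620
  θ3 = atan2(B,A) + arccos(C/0.3990) = 0.1743

θ₁ = -0.2617, θ₂ = -0.1743, θ₃ = 0.1743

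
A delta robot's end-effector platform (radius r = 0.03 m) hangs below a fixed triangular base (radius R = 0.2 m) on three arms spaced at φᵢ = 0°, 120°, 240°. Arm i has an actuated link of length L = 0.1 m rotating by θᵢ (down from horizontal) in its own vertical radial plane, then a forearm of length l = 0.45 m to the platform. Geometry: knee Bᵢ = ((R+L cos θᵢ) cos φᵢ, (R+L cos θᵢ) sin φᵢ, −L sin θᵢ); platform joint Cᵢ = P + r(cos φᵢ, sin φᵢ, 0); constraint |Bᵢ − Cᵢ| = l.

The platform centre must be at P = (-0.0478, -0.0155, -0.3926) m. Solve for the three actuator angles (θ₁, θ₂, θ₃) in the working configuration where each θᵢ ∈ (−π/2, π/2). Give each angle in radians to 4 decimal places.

rotate P by −φ1: (-0.0478, -0.0155, -0.3926)
  A cos θ + B sin θ = C:  0.2178·cos θ + -0.3926·sin θ = -0.0466
  γ=atan2(-0.3926,0.2178)=-1.0643;  ψ=arccos(-0.1037)=1.6747;  θ1=γ+ψ≈0.6104
rotate P by −φ2: (0.0105, 0.0491, -0.3926)
  e−x'=0.1595;  (l²−L²−(e−x')²−y'²−z²)/2L = 0.0525
  θ2 = atan2(B,A) + arccos(C/0.4238) = 0.2617
φ3=240.0° → target in arm frame (0.0373, -0.0336)
  A cos θ + B sin θ = C:  0.1327·cos θ + -0.3926·sin θ = 0.0982
  θ3 = atan2(B,A) + arccos(C/0.4144) = 0.0868

θ₁ = 0.6104, θ₂ = 0.2617, θ₃ = 0.0868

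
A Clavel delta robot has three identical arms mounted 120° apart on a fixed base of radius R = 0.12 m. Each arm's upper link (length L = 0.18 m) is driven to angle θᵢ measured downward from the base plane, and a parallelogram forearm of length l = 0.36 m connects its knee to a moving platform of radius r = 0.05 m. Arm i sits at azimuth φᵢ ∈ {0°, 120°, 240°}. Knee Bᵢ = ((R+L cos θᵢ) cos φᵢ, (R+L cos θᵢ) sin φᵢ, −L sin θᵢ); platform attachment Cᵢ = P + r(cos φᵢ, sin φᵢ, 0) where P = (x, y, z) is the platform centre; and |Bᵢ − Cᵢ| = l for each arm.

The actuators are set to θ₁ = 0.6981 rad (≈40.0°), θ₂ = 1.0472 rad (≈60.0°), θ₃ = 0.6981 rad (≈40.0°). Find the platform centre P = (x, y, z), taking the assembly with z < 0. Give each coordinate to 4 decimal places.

(0.0388, -0.0672, -0.4263)

O1 = (0.2079·cos0.0°, 0.2079·sin0.0°, -0.1157) = (0.2079, 0.0000, -0.1157)
φ2=120.0°: virtual centre (-0.0800, 0.1386, -0.1559), radius l
φ3=240.0°: virtual centre (-0.1039, -0.1800, -0.1157), radius l
subtract pairs → two planes through P
linear system: -0.5758x+0.2771y = -0.0067−-0.0804z; -0.6237x+-0.3601y = 0.0000−0.0000z
Cramer: x(z) = 0.0064-0.0761z;  y(z) = -0.0110+0.1319z
quadratic in z: (1.0232)z²+(0.2592)z+(-0.0755)=0, √Δ=0.6132 → z ∈ {-0.4263, 0.1730}; z = -0.4263 (taking z<0)
x = 0.0388, y = -0.0672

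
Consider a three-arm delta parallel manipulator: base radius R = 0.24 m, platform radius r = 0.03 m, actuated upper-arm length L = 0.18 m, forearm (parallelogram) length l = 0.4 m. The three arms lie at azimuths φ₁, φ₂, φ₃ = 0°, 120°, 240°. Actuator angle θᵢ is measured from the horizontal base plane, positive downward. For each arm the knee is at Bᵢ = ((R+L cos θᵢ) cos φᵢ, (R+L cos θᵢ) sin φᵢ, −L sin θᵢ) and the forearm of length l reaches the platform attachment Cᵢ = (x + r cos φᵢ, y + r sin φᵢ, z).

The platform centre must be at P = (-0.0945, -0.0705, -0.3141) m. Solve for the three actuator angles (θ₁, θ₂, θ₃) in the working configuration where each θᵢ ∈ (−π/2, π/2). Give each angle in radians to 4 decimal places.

arm 1 (φ=0.0°): x'=-0.0945, y'=-0.0705
  e−x'=0.3045;  (l²−L²−(e−x')²−y'²−z²)/2L = -0.1910
  θ1 = atan2(B,A) + arccos(C/0.4375) = 1.2216
arm 2 (φ=120.0°): x'=-0.0138, y'=0.1171
  e−x'=0.2238;  (l²−L²−(e−x')²−y'²−z²)/2L = -0.0968
  γ=atan2(-0.3141,0.2238)=-0.9517;  ψ=arccos(-0.2511)=1.8246;  θ2=γ+ψ≈0.8729
rotate P by −φ3: (0.1083, -0.0466, -0.3141)
  e−x'=0.1017;  (l²−L²−(e−x')²−y'²−z²)/2L = 0.0456
  θ3 = atan2(B,A) + arccos(C/0.3302) = 0.1744

θ₁ = 1.2216, θ₂ = 0.8729, θ₃ = 0.1744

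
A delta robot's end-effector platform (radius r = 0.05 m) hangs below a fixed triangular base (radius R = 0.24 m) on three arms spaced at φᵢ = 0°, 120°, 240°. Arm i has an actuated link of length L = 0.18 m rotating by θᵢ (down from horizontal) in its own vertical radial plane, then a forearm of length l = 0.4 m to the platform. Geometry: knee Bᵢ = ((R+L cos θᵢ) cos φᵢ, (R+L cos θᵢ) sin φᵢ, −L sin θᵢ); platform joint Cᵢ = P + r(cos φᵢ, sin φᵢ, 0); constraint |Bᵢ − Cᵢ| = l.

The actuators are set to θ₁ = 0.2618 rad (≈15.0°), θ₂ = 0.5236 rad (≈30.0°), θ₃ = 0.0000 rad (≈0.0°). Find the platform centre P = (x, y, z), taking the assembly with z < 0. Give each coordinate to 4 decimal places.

(0.0022, -0.0384, -0.2131)

arm 1 at φ=0.0°: e+L cos θ1 = 0.3639;  O1 = (0.3639, 0.0000, -0.0466)
arm 2 at φ=120.0°: e+L cos θ2 = 0.3459;  O2 = (-0.1729, 0.2995, -0.0900)
arm 3 at φ=240.0°: e+L cos θ3 = 0.3700;  O3 = (-0.1850, -0.3204, 0.0000)
|O₂|²−|O₁|² = -0.0068;  |O₃|²−|O₁|² = 0.0023
linear system: -1.0736x+0.5991y = -0.0068−-0.0868z; -1.0977x+-0.6409y = 0.0023−0.0932z
Cramer: x(z) = 0.0022+0.0001z;  y(z) = -0.0074+0.1452z
sphere 1 gives Az²+Bz+C=0 with A=1.0211, B=0.0909, C=-0.0270;  B²−4AC=0.1185;  roots -0.2131, 0.1240;  negative root z = -0.2131
x = 0.0022, y = -0.0384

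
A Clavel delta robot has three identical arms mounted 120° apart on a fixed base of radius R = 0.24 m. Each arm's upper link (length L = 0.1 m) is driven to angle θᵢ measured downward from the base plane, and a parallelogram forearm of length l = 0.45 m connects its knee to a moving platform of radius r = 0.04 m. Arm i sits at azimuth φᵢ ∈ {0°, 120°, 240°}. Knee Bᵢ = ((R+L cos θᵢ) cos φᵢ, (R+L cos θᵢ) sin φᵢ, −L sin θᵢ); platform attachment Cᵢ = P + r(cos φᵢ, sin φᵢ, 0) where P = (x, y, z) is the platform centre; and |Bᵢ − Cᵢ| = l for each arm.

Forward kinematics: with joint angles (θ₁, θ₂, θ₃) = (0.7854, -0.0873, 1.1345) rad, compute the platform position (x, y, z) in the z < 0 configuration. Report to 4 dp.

φ1=0.0°: virtual centre (0.2707, 0.0000, -0.0707), radius l
φ2=120.0°: virtual centre (-0.1498, 0.2595, 0.0087), radius l
φ3=240.0°: virtual centre (-0.1211, -0.2098, -0.0906), radius l
eliminate P² terms by subtracting sphere 1 from 2 and 3
[-0.8410 0.5190 0.1589]·P = 0.0116;  [-0.7837 -0.4196 -0.0398]·P = -0.0114
det = 0.7596;  x = 0.0014+0.0605z,  y = 0.0245+-0.2080z
quadratic in z: (1.0469)z²+(0.0986)z+(-0.1244)=0, √Δ=0.7284 → z ∈ {-0.3950, 0.3008}; z = -0.3950 (taking z<0)
x = -0.0225, y = 0.1067

(-0.0225, 0.1067, -0.3950)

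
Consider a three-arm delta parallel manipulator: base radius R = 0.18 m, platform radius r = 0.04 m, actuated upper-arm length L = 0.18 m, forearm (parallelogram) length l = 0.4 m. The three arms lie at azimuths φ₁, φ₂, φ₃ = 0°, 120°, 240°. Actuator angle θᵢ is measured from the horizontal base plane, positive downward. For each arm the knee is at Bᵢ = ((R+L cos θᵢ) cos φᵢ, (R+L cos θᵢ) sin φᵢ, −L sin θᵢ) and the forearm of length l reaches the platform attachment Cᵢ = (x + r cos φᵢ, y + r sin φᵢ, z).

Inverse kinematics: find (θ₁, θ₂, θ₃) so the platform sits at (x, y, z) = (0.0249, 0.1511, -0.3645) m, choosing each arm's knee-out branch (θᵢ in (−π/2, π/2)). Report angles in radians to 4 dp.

arm 1 (φ=0.0°): x'=0.0249, y'=0.1511
  A=0.1151, B=-0.3645, C=(l²−L²−A²−y'²−z²)/(2L)=-0.1148
  √(A²+B²)=0.3822;  θ1 = -1.2649+1.8759 ≈ 0.6110
φ2=120.0° → target in arm frame (0.1184, -0.0971)
  e−x'=0.0216;  (l²−L²−(e−x')²−y'²−z²)/2L = -0.0421
  θ2 = atan2(B,A) + arccos(C/0.3651) = 0.1747
arm 3 (φ=240.0°): x'=-0.1433, y'=-0.0540
  A cos θ + B sin θ = C:  0.2833·cos θ + -0.3645·sin θ = -0.2457
  θ3 = atan2(B,A) + arccos(C/0.4617) = 1.2218

θ₁ = 0.6110, θ₂ = 0.1747, θ₃ = 1.2218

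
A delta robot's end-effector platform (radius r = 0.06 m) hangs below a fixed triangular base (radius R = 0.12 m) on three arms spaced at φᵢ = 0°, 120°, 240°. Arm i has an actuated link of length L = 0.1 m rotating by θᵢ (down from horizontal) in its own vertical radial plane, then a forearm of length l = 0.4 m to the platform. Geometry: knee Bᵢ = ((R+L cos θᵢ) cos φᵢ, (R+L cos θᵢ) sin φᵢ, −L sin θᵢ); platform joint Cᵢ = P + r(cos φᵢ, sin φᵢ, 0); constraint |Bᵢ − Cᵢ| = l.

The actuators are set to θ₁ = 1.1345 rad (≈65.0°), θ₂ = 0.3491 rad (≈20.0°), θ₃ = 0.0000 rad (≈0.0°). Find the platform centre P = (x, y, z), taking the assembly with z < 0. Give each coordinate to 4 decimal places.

arm 1 at φ=0.0°: ρ1 = 0.1023;  centre 1 = (0.1023, 0.0000, -0.0906)
φ2=120.0°: virtual centre (-0.0770, 0.1333, -0.0342), radius l
φ3=240.0°: virtual centre (-0.0800, -0.1386, 0.0000), radius l
subtract pairs → two planes through P
plane₁₂: -0.3585x+0.2667y+0.1129z = 0.0062
det = 0.1966;  x = -0.0181+0.4050z,  y = -0.0011+0.1213z
quadratic in z: (1.1788)z²+(0.0834)z+(-0.1373)=0, √Δ=0.8089 → z ∈ {-0.3785, 0.3077}; z = -0.3785 (taking z<0)
x = -0.1715, y = -0.0470

(-0.1715, -0.0470, -0.3785)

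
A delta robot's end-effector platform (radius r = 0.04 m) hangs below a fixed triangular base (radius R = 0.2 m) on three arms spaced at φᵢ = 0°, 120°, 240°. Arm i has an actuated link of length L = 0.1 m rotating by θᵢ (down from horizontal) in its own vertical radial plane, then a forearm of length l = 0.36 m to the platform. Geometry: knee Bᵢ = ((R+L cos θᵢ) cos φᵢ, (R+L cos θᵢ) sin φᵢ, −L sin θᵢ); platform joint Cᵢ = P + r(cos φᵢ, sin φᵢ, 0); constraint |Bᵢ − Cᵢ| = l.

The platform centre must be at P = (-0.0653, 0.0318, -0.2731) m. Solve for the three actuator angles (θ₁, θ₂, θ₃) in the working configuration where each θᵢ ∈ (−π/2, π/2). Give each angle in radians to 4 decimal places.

arm 1 (φ=0.0°): x'=-0.0653, y'=0.0318
  e−x'=0.2253;  (l²−L²−(e−x')²−y'²−z²)/2L = -0.0338
  θ1 = atan2(B,A) + arccos(C/0.3540) = 0.7853
arm 2 (φ=120.0°): x'=0.0602, y'=0.0407
  e−x'=0.0998;  (l²−L²−(e−x')²−y'²−z²)/2L = 0.1670
  θ2 = atan2(B,A) + arccos(C/0.2908) = -0.2614
rotate P by −φ3: (0.0051, -0.0725, -0.2731)
  e−x'=0.1549;  (l²−L²−(e−x')²−y'²−z²)/2L = 0.0789
  √(A²+B²)=0.3140;  θ3 = -1.0549+1.3168 ≈ 0.2620

θ₁ = 0.7853, θ₂ = -0.2614, θ₃ = 0.2620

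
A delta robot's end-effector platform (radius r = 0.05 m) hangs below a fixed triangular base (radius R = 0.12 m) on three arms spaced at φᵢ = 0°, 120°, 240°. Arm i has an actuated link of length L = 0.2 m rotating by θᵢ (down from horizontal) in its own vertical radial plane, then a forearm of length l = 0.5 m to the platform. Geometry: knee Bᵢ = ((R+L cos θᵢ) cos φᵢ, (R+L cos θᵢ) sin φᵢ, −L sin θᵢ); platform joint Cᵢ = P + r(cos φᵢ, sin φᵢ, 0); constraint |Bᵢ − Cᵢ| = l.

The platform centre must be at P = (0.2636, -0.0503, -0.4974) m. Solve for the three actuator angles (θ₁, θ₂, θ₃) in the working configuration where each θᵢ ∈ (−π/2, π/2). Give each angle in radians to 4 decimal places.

φ1=0.0° → target in arm frame (0.2636, -0.0503)
  A cos θ + B sin θ = C:  -0.1936·cos θ + -0.4974·sin θ = -0.1935
  √(A²+B²)=0.5337;  θ1 = -1.9420+1.9419 ≈ -0.0001
φ2=120.0° → target in arm frame (-0.1754, -0.2031)
  A=0.2454, B=-0.4974, C=(l²−L²−A²−y'²−z²)/(2L)=-0.3472
  γ=atan2(-0.4974,0.2454)=-1.1125;  ψ=arccos(-0.6260)=2.2472;  θ2=γ+ψ≈1.1346
arm 3 (φ=240.0°): x'=-0.0882, y'=0.2534
  e−x'=0.1582;  (l²−L²−(e−x')²−y'²−z²)/2L = -0.3167
  √(A²+B²)=0.5220;  θ3 = -1.2628+2.2227 ≈ 0.9599

θ₁ = -0.0001, θ₂ = 1.1346, θ₃ = 0.9599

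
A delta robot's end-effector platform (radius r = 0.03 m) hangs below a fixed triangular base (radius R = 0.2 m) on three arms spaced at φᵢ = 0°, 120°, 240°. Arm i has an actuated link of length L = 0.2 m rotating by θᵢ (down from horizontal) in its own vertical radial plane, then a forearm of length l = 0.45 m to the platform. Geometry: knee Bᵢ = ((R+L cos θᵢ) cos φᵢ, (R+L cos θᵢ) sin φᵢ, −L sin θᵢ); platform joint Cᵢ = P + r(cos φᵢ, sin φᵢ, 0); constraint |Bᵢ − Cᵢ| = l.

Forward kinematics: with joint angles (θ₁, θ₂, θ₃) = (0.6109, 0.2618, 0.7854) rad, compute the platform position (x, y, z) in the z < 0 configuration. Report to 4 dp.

centre 1 = (0.3338·cos0.0°, 0.3338·sin0.0°, -0.1147) = (0.3338, 0.0000, -0.1147)
centre 2 = (0.3632·cos120.0°, 0.3632·sin120.0°, -0.0518) = (-0.1816, 0.3145, -0.0518)
arm 3 at φ=240.0°: e+L cos θ3 = 0.3114;  centre 3 = (-0.1557, -0.2697, -0.1414)
eliminate P² terms by subtracting sphere 1 from 2 and 3
linear system: -1.0308x+0.6291y = 0.0100−0.1259z; -0.9791x+-0.5394y = -0.0076−-0.0534z
Cramer: x(z) = -0.0005+0.0293z;  y(z) = 0.0150-0.1522z
sphere 1 gives Az²+Bz+C=0 with A=1.0240, B=0.2053, C=-0.0773;  B²−4AC=0.3589;  roots -0.3928, 0.1923;  negative root z = -0.3928
x = -0.0120, y = 0.0748

(-0.0120, 0.0748, -0.3928)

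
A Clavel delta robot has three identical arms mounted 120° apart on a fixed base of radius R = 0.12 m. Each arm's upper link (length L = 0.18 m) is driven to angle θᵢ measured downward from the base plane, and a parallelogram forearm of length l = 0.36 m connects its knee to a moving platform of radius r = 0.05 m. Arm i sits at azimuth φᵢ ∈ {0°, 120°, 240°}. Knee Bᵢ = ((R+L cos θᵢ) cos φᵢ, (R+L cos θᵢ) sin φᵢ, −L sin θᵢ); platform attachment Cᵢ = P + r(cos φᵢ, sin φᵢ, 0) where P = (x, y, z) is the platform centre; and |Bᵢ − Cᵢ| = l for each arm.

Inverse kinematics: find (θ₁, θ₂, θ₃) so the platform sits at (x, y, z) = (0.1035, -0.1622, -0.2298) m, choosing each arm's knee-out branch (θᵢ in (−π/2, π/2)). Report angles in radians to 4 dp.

rotate P by −φ1: (0.1035, -0.1622, -0.2298)
  A cos θ + B sin θ = C:  -0.0335·cos θ + -0.2298·sin θ = 0.0471
  θ1 = atan2(B,A) + arccos(C/0.2322) = -0.3491
arm 2 (φ=120.0°): x'=-0.1922, y'=-0.0085
  A cos θ + B sin θ = C:  0.2622·cos θ + -0.2298·sin θ = -0.0679
  √(A²+B²)=0.3487;  θ2 = -0.7196+1.7668 ≈ 1.0472
arm 3 (φ=240.0°): x'=0.0887, y'=0.1707
  A=-0.0187, B=-0.2298, C=(l²−L²−A²−y'²−z²)/(2L)=0.0414
  √(A²+B²)=0.2306;  θ3 = -1.6521+1.3904 ≈ -0.2617

θ₁ = -0.3491, θ₂ = 1.0472, θ₃ = -0.2617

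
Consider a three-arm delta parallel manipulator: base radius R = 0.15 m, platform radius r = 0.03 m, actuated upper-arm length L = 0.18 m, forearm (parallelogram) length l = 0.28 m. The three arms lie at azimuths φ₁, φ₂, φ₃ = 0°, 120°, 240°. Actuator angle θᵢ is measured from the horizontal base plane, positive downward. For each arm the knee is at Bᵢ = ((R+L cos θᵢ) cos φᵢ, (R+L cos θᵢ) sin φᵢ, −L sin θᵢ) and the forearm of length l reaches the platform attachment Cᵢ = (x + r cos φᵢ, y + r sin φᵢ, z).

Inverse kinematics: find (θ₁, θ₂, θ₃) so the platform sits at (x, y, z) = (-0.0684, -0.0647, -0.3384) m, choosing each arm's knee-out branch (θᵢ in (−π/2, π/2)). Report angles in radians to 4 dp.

θ₁ = 1.3963, θ₂ = 1.2218, θ₃ = 0.6984

φ1=0.0° → target in arm frame (-0.0684, -0.0647)
  A cos θ + B sin θ = C:  0.1884·cos θ + -0.3384·sin θ = -0.3005
  √(A²+B²)=0.3873;  θ1 = -1.0628+2.4591 ≈ 1.3963
φ2=120.0° → target in arm frame (-0.0218, 0.0916)
  A cos θ + B sin θ = C:  0.1418·cos θ + -0.3384·sin θ = -0.2695
  θ2 = atan2(B,A) + arccos(C/0.3669) = 1.2218
arm 3 (φ=240.0°): x'=0.0902, y'=-0.0269
  A=0.0298, B=-0.3384, C=(l²−L²−A²−y'²−z²)/(2L)=-0.1948
  γ=atan2(-0.3384,0.0298)=-1.4831;  ψ=arccos(-0.5734)=2.1814;  θ3=γ+ψ≈0.6984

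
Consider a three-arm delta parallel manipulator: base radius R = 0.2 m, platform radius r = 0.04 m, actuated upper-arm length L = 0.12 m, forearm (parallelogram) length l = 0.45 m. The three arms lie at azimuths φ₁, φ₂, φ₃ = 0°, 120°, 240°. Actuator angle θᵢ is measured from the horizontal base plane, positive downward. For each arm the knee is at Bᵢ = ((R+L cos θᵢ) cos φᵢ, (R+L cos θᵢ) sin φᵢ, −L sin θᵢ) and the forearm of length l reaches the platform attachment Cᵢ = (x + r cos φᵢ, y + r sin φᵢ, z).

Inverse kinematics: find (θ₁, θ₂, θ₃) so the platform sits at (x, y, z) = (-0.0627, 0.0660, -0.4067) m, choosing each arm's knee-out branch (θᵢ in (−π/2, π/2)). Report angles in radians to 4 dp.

θ₁ = 0.7857, θ₂ = 0.0003, θ₃ = 0.6108

φ1=0.0° → target in arm frame (-0.0627, 0.0660)
  A=0.2227, B=-0.4067, C=(l²−L²−A²−y'²−z²)/(2L)=-0.1302
  √(A²+B²)=0.4637;  θ1 = -1.0698+1.8555 ≈ 0.7857
φ2=120.0° → target in arm frame (0.0885, 0.0213)
  e−x'=0.0715;  (l²−L²−(e−x')²−y'²−z²)/2L = 0.0714
  √(A²+B²)=0.4129;  θ2 = -1.3968+1.3971 ≈ 0.0003
arm 3 (φ=240.0°): x'=-0.0258, y'=-0.0873
  A cos θ + B sin θ = C:  0.1858·cos θ + -0.4067·sin θ = -0.0810
  √(A²+B²)=0.4471;  θ3 = -1.1422+1.7531 ≈ 0.6108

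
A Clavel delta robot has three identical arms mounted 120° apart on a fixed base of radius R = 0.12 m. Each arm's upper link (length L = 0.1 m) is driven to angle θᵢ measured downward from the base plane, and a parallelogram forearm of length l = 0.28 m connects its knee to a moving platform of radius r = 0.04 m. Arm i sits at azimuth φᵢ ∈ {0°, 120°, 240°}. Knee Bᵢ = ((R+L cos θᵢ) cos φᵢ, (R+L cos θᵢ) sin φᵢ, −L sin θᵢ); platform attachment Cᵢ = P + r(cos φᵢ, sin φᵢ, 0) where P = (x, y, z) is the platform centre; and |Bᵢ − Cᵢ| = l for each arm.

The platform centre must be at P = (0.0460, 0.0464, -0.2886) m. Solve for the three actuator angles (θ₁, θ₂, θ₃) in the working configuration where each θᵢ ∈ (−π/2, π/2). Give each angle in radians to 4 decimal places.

φ1=0.0° → target in arm frame (0.0460, 0.0464)
  A cos θ + B sin θ = C:  0.0340·cos θ + -0.2886·sin θ = -0.0910
  θ1 = atan2(B,A) + arccos(C/0.2906) = 0.4358
arm 2 (φ=120.0°): x'=0.0172, y'=-0.0630
  e−x'=0.0628;  (l²−L²−(e−x')²−y'²−z²)/2L = -0.1140
  γ=atan2(-0.2886,0.0628)=-1.3565;  ψ=arccos(-0.3861)=1.9672;  θ2=γ+ψ≈0.6108
arm 3 (φ=240.0°): x'=-0.0632, y'=0.0166
  A=0.1432, B=-0.2886, C=(l²−L²−A²−y'²−z²)/(2L)=-0.1783
  θ3 = atan2(B,A) + arccos(C/0.3222) = 1.0472

θ₁ = 0.4358, θ₂ = 0.6108, θ₃ = 1.0472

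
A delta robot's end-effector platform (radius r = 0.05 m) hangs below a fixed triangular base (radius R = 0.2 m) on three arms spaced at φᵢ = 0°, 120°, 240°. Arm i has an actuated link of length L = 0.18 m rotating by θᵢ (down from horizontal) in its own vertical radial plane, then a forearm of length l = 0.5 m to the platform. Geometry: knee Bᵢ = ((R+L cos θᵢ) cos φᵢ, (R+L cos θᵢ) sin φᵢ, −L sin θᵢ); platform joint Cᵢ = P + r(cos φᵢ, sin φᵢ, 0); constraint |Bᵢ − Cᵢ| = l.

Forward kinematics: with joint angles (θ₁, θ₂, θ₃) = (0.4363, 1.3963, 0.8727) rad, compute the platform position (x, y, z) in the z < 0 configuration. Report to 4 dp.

(0.1431, -0.1028, -0.5349)

centre 1 = (0.3131·cos0.0°, 0.3131·sin0.0°, -0.0761) = (0.3131, 0.0000, -0.0761)
centre 2 = (0.1813·cos120.0°, 0.1813·sin120.0°, -0.1773) = (-0.0906, 0.1570, -0.1773)
φ3=240.0°: virtual centre (-0.1328, -0.2301, -0.1379), radius l
eliminate P² terms by subtracting sphere 1 from 2 and 3
[-0.8075 0.3139 -0.2024]·P = -0.0396;  [-0.8920 -0.4602 -0.1237]·P = -0.0142
det = 0.6516;  x = 0.0348+-0.2025z,  y = -0.0365+0.1238z
quadratic in z: (1.0563)z²+(0.2558)z+(-0.1654)=0, √Δ=0.8743 → z ∈ {-0.5349, 0.2927}; z = -0.5349 (taking z<0)
x = 0.1431, y = -0.1028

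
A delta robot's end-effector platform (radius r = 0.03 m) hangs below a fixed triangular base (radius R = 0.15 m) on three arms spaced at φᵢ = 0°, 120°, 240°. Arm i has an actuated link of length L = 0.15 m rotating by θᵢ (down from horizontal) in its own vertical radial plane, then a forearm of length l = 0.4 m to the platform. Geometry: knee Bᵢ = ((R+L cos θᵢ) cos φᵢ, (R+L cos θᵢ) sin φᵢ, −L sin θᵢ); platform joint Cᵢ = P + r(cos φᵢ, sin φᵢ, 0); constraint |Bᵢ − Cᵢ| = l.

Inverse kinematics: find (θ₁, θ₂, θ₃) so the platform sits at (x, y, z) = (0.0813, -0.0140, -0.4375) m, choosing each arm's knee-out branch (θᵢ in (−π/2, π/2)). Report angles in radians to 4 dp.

θ₁ = 0.5238, θ₂ = 1.0475, θ₃ = 0.9599

φ1=0.0° → target in arm frame (0.0813, -0.0140)
  A=0.0387, B=-0.4375, C=(l²−L²−A²−y'²−z²)/(2L)=-0.1853
  θ1 = atan2(B,A) + arccos(C/0.4392) = 0.5238
rotate P by −φ2: (-0.0528, -0.0634, -0.4375)
  A cos θ + B sin θ = C:  0.1728·cos θ + -0.4375·sin θ = -0.2926
  γ=atan2(-0.4375,0.1728)=-1.1947;  ψ=arccos(-0.6220)=2.2421;  θ2=γ+ψ≈1.0475
φ3=240.0° → target in arm frame (-0.0285, 0.0774)
  e−x'=0.1485;  (l²−L²−(e−x')²−y'²−z²)/2L = -0.2732
  √(A²+B²)=0.4620;  θ3 = -1.2435+2.2035 ≈ 0.9599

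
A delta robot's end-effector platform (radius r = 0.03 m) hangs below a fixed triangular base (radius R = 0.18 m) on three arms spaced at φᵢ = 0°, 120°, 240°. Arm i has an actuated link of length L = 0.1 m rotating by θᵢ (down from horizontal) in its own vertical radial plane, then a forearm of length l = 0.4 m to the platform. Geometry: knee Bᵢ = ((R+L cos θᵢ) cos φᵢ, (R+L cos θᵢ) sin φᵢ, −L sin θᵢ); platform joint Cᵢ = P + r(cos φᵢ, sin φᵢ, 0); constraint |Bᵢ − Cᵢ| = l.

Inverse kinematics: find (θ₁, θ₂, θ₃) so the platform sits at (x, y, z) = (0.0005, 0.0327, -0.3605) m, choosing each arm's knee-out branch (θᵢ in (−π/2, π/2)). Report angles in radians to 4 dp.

θ₁ = 0.4364, θ₂ = 0.2618, θ₃ = 0.6109

rotate P by −φ1: (0.0005, 0.0327, -0.3605)
  A cos θ + B sin θ = C:  0.1495·cos θ + -0.3605·sin θ = -0.0169
  √(A²+B²)=0.3903;  θ1 = -1.1777+1.6141 ≈ 0.4364
φ2=120.0° → target in arm frame (0.0281, -0.0168)
  e−x'=0.1219;  (l²−L²−(e−x')²−y'²−z²)/2L = 0.0245
  γ=atan2(-0.3605,0.1219)=-1.2446;  ψ=arccos(0.0643)=1.5065;  θ2=γ+ψ≈0.2618
rotate P by −φ3: (-0.0286, -0.0159, -0.3605)
  e−x'=0.1786;  (l²−L²−(e−x')²−y'²−z²)/2L = -0.0605
  √(A²+B²)=0.4023;  θ3 = -1.1109+1.7218 ≈ 0.6109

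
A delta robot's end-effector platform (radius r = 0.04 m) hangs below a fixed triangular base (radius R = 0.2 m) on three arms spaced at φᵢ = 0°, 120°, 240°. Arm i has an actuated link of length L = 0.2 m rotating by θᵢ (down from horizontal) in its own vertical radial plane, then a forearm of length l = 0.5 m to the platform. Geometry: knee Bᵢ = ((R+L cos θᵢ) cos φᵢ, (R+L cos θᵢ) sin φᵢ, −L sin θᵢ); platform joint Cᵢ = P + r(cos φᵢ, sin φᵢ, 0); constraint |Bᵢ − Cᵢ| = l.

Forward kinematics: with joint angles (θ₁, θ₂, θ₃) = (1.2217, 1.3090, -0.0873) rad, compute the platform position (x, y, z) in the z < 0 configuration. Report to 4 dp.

(-0.1118, -0.2319, -0.4716)

φ1=0.0°: virtual centre (0.2284, 0.0000, -0.1879), radius l
arm 2 at φ=120.0°: e+L cos θ2 = 0.2118;  centre 2 = (-0.1059, 0.1834, -0.1932)
centre 3 = (0.3592·cos240.0°, 0.3592·sin240.0°, 0.0174) = (-0.1796, -0.3111, 0.0174)
subtract pairs → two planes through P
[-0.6686 0.3668 -0.0105]·P = -0.0053;  [-0.8161 -0.6222 0.4107]·P = 0.0419
det = 0.7153;  x = -0.0168+0.2015z,  y = -0.0452+0.3959z
into |P−centre ₁|² = l²: 1.1973z² + 0.2413z + -0.1525 = 0;  Δ = 0.7885;  z = -0.4716 or 0.2701 → z<0 root = -0.4716
x = -0.1118, y = -0.2319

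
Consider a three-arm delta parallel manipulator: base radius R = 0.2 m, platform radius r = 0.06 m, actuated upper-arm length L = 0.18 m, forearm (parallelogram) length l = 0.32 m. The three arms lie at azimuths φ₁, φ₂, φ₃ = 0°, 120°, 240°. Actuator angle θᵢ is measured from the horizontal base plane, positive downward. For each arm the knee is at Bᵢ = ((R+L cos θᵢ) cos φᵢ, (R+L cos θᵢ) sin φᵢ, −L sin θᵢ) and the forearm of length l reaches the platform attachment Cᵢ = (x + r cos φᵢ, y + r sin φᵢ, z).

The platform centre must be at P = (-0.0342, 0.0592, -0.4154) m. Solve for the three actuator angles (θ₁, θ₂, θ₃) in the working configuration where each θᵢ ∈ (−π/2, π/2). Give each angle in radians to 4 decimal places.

θ₁ = 1.3966, θ₂ = 0.9597, θ₃ = 1.3964

arm 1 (φ=0.0°): x'=-0.0342, y'=0.0592
  A=0.1742, B=-0.4154, C=(l²−L²−A²−y'²−z²)/(2L)=-0.3789
  θ1 = atan2(B,A) + arccos(C/0.4504) = 1.3966
arm 2 (φ=120.0°): x'=0.0684, y'=0.0000
  A cos θ + B sin θ = C:  0.0716·cos θ + -0.4154·sin θ = -0.2991
  γ=atan2(-0.4154,0.0716)=-1.4000;  ψ=arccos(-0.7096)=2.3598;  θ2=γ+ψ≈0.9597
arm 3 (φ=240.0°): x'=-0.0342, y'=-0.0592
  A=0.1742, B=-0.4154, C=(l²−L²−A²−y'²−z²)/(2L)=-0.3789
  √(A²+B²)=0.4504;  θ3 = -1.1738+2.5702 ≈ 1.3964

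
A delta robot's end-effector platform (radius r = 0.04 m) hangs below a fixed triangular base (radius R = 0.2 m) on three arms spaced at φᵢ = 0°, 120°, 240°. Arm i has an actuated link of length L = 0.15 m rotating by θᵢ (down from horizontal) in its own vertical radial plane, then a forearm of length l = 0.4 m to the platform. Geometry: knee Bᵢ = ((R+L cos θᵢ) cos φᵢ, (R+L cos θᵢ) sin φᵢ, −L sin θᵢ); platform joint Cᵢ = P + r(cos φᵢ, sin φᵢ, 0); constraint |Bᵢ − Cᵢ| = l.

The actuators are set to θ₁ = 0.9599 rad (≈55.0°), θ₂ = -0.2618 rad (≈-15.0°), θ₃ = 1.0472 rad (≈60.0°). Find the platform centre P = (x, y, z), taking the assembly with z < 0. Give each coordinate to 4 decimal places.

φ1=0.0°: virtual centre (0.2460, 0.0000, -0.1229), radius l
O2 = (0.3049·cos120.0°, 0.3049·sin120.0°, 0.0388) = (-0.1524, 0.2640, 0.0388)
O3 = (0.2350·cos240.0°, 0.2350·sin240.0°, -0.1299) = (-0.1175, -0.2035, -0.1299)
subtract pairs → two planes through P
plane₁₂: -0.7970x+0.5281y+0.3234z = 0.0188
Cramer: x(z) = -0.0082+0.1753z;  y(z) = 0.0233-0.3478z
sphere 1 gives Az²+Bz+C=0 with A=1.1517, B=0.1404, C=-0.0797;  B²−4AC=0.3870;  roots -0.3310, 0.2091;  negative root z = -0.3310
x = -0.0662, y = 0.1384

(-0.0662, 0.1384, -0.3310)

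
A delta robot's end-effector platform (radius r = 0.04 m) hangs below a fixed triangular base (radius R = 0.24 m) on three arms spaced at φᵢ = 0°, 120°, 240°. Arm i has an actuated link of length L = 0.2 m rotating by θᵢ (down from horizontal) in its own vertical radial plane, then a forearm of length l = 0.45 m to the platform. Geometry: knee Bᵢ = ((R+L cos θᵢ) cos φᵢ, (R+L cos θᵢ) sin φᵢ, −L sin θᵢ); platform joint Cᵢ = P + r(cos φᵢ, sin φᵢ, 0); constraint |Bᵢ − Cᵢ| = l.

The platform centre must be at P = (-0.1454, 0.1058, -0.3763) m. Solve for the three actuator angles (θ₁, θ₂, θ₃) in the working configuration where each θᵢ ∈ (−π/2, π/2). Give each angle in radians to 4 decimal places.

θ₁ = 1.3088, θ₂ = -0.0002, θ₃ = 0.8726

φ1=0.0° → target in arm frame (-0.1454, 0.1058)
  e−x'=0.3454;  (l²−L²−(e−x')²−y'²−z²)/2L = -0.2740
  √(A²+B²)=0.5108;  θ1 = -0.8282+2.1370 ≈ 1.3088
φ2=120.0° → target in arm frame (0.1643, 0.0730)
  A cos θ + B sin θ = C:  0.0357·cos θ + -0.3763·sin θ = 0.0357
  γ=atan2(-0.3763,0.0357)=-1.4763;  ψ=arccos(0.0945)=1.4761;  θ2=γ+ψ≈-0.0002
arm 3 (φ=240.0°): x'=-0.0189, y'=-0.1788
  e−x'=0.2189;  (l²−L²−(e−x')²−y'²−z²)/2L = -0.1475
  √(A²+B²)=0.4354;  θ3 = -1.0439+1.9165 ≈ 0.8726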